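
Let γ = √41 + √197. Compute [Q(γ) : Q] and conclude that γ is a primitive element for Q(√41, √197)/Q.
[Q(γ) : Q] = 4 (equivalently, Q(γ) = Q(√41, √197))

Obviously Q(γ) ⊆ Q(√41, √197), and [Q(√41, √197):Q] = 4 (since 41, 197 are distinct squarefree integers > 1 with 8077 not a perfect square). To show equality we compute the minimal polynomial of γ. From γ = √41 + √197: γ^2 = 41 + 2√(8077) + 197 = 238 + 2√(8077), so γ^2 - 238 = 2√(8077); squaring, (γ^2 - 238)^2 = 4·8077, i.e. γ^4 - 476γ^2 + 56644 - 32308 = 0, i.e. γ^4 - 476γ^2 + 24336 = 0. So γ is a root of x^4 - 476x^2 + 24336. This polynomial is irreducible over Q: it has no rational root (each ±√41 ± √197 is irrational), and any factorization into two quadratics over Q would force √(8077) ∈ Q (pairing opposite roots) or √41, √197 ∈ Q (other pairings), all impossible. Hence [Q(γ):Q] = 4 = [Q(√41, √197):Q], so Q(γ) = Q(√41, √197).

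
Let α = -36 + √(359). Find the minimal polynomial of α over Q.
m_α(x) = x^2 + 72x + 937

From α + 36 = √(359), squaring gives (α + 36)^2 = 359, i.e. α^2 + 72α + 1296 = 359, so α^2 + 72α + 937 = 0. The discriminant of x^2 + 72x + 937 is (72)^2 - 4·(937) = 5184 - 3748 = 1436, and 4·(359) is not a perfect square in Q since 359 is squarefree and ≠ 1. Hence x^2 + 72x + 937 is irreducible over Q and is the minimal polynomial of α.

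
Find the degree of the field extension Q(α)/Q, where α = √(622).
[Q(α):Q] = 2

[Q(α):Q] equals the degree of the minimal polynomial of α. Here α^2 = 622 and x^2 - 622 is irreducible (d = 622 is squarefree, ≠ 1, hence not a square), so deg(m_α) = 2. Thus [Q(α):Q] = 2.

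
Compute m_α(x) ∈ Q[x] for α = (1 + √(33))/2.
m_α(x) = x^2 - x - 8

From 2α - 1 = √(33), squaring gives (2α - 1)^2 = 33, i.e. 4α^2 - 4α + 1 = 33, so α^2 - α + (1 - 33)/4 = 0. Since 33 ≡ 1 (mod 4), (1 - 33)/4 = -8 ∈ Z. The polynomial x^2 - x - 8 has discriminant 1 - 4·(-8) = 33, which is not a perfect square in Q (d = 33 is squarefree and ≠ 1), so x^2 - x - 8 is irreducible over Q. It is the minimal polynomial of α.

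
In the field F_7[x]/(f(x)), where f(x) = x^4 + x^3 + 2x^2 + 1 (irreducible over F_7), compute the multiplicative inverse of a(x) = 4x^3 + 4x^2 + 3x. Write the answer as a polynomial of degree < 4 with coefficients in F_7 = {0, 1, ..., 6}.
a(x)^(-1) ≡ 2x^3 + 5x^2 + 4x + 2 (mod f(x))

Since f is irreducible over F_7, F_7[x]/(f) is a field and a(x) ≠ 0 has an inverse. Apply the extended Euclidean algorithm to f(x) and a(x) in F_7[x]: f(x) = (2x)·a(x) + (3x^2 + 1);  a(x) = (6x + 6)·(3x^2 + 1) + (4x + 1);  (3x^2 + 1) = (6x + 2)·(4x + 1) + (6). The last nonzero remainder is the constant 6 = gcd(f, a) in F_7. Back-substituting through the division chain expresses 6 = s(x)·a(x) + t(x)·f(x) with s(x) ≡ 5x^3 + 2x^2 + 3x + 5 (mod f), so (5x^3 + 2x^2 + 3x + 5)·a(x) ≡ 6 (mod f). Multiplying by 6^(-1) ≡ 6 in F_7 gives a(x)^(-1) ≡ 6·(5x^3 + 2x^2 + 3x + 5) ≡ 2x^3 + 5x^2 + 4x + 2 (mod f). Check: (4x^3 + 4x^2 + 3x)·(2x^3 + 5x^2 + 4x + 2) = x^6 + 4x^3 + 6x^2 + 6x ≡ 1 (mod x^4 + x^3 + 2x^2 + 1).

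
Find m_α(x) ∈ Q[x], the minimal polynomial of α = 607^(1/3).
m_α(x) = x^3 - 607

α satisfies α^3 = 607, so x^3 - 607 annihilates α. By the rational root test, a rational root p/q (in lowest terms) of x^3 - 607 would satisfy p^3 = 607 q^3, forcing q = 1 and p^3 = 607; but 607 is not a perfect cube, contradiction. A monic cubic over Q with no rational root is irreducible (any nontrivial factorization would include a linear factor). Hence x^3 - 607 is the minimal polynomial of α, and in particular [Q(α):Q] = 3.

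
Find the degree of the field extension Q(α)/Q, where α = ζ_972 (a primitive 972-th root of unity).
[Q(α):Q] = 324

The minimal polynomial of ζ_972 over Q is the 972-th cyclotomic polynomial Φ_972(x), which is irreducible over Q and has degree φ(972) = 324. Hence [Q(α):Q] = φ(972) = 324.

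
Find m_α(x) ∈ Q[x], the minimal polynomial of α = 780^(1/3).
m_α(x) = x^3 - 780

α satisfies α^3 = 780, so x^3 - 780 annihilates α. By the rational root test, a rational root p/q (in lowest terms) of x^3 - 780 would satisfy p^3 = 780 q^3, forcing q = 1 and p^3 = 780; but 780 is not a perfect cube, contradiction. A monic cubic over Q with no rational root is irreducible (any nontrivial factorization would include a linear factor). Hence x^3 - 780 is the minimal polynomial of α, and in particular [Q(α):Q] = 3.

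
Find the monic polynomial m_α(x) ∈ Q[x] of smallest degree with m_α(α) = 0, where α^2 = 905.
m_α(x) = x^2 - 905

α satisfies α^2 - 905 = 0, so x^2 - 905 annihilates α. Since d = 905 is squarefree and ≠ 1, it is not a perfect square in Q, so x^2 - 905 has no rational root and is therefore irreducible over Q (a degree-2 polynomial over a field is irreducible iff it has no root). Hence m_α(x) = x^2 - 905.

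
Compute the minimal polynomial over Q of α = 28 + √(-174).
m_α(x) = x^2 - 56x + 958

From α - 28 = √(-174), squaring gives (α - 28)^2 = -174, i.e. α^2 - 56α + 784 = -174, so α^2 - 56α + 958 = 0. The discriminant of x^2 - 56x + 958 is (-56)^2 - 4·(958) = 3136 - 3832 = -696, and 4·(-174) is not a perfect square in Q since -174 is squarefree and ≠ 1. Hence x^2 - 56x + 958 is irreducible over Q and is the minimal polynomial of α.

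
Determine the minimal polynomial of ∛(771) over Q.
m_α(x) = x^3 - 771

α satisfies α^3 = 771, so x^3 - 771 annihilates α. By the rational root test, a rational root p/q (in lowest terms) of x^3 - 771 would satisfy p^3 = 771 q^3, forcing q = 1 and p^3 = 771; but 771 is not a perfect cube, contradiction. A monic cubic over Q with no rational root is irreducible (any nontrivial factorization would include a linear factor). Hence x^3 - 771 is the minimal polynomial of α, and in particular [Q(α):Q] = 3.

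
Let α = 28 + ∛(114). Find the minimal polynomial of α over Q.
m_α(x) = x^3 - 84x^2 + 2352x - 22066

Set β = α - 28 = ∛(114), so β^3 = 114. Then (α - 28)^3 - 114 = 0, i.e. α is a root of g(x) = (x - 28)^3 - 114 = x^3 - 84x^2 + 2352x - 22066. Since g(x) = h(x - 28) where h(x) = x^3 - 114, and h is irreducible over Q (because 114 is not a perfect cube, so h has no rational root, and a monic cubic with no rational root is irreducible), g is also irreducible (irreducibility is preserved under the substitution x → x - 28). Hence m_α(x) = x^3 - 84x^2 + 2352x - 22066.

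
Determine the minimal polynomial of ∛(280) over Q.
m_α(x) = x^3 - 280

α satisfies α^3 = 280, so x^3 - 280 annihilates α. By the rational root test, a rational root p/q (in lowest terms) of x^3 - 280 would satisfy p^3 = 280 q^3, forcing q = 1 and p^3 = 280; but 280 is not a perfect cube, contradiction. A monic cubic over Q with no rational root is irreducible (any nontrivial factorization would include a linear factor). Hence x^3 - 280 is the minimal polynomial of α, and in particular [Q(α):Q] = 3.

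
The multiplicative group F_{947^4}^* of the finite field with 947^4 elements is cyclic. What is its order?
|F_{947^4}^*| = 804266382480

F_{947^4} has 947^4 = 804266382481 elements; its multiplicative group consists of all nonzero elements, so |F_{947^4}^*| = 804266382481 - 1 = 804266382480. (It is cyclic since any finite subgroup of the multiplicative group of a field is cyclic.)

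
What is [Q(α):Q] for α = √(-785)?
[Q(α):Q] = 2

[Q(α):Q] equals the degree of the minimal polynomial of α. Here α^2 = -785 and x^2 + 785 is irreducible (d = -785 is squarefree, ≠ 1, hence not a square), so deg(m_α) = 2. Thus [Q(α):Q] = 2.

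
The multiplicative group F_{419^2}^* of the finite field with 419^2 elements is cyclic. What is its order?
|F_{419^2}^*| = 175560

F_{419^2} has 419^2 = 175561 elements; its multiplicative group consists of all nonzero elements, so |F_{419^2}^*| = 175561 - 1 = 175560. (It is cyclic since any finite subgroup of the multiplicative group of a field is cyclic.)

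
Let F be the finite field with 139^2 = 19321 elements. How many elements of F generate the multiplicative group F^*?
There are φ(19320) = 4224 primitive elements

F_q^* is cyclic of order q - 1 = 19320. A cyclic group of order m has exactly φ(m) generators. Here m = 19320 = 2^3 · 3 · 5 · 7 · 23, so the number of primitive elements is φ(19320) = 4224.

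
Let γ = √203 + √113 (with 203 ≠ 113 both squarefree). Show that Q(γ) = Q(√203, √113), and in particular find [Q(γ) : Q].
[Q(γ) : Q] = 4 (equivalently, Q(γ) = Q(√203, √113))

Obviously Q(γ) ⊆ Q(√203, √113), and [Q(√203, √113):Q] = 4 (since 203, 113 are distinct squarefree integers > 1 with 22939 not a perfect square). To show equality we compute the minimal polynomial of γ. From γ = √203 + √113: γ^2 = 203 + 2√(22939) + 113 = 316 + 2√(22939), so γ^2 - 316 = 2√(22939); squaring, (γ^2 - 316)^2 = 4·22939, i.e. γ^4 - 632γ^2 + 99856 - 91756 = 0, i.e. γ^4 - 632γ^2 + 8100 = 0. So γ is a root of x^4 - 632x^2 + 8100. This polynomial is irreducible over Q: it has no rational root (each ±√203 ± √113 is irrational), and any factorization into two quadratics over Q would force √(22939) ∈ Q (pairing opposite roots) or √203, √113 ∈ Q (other pairings), all impossible. Hence [Q(γ):Q] = 4 = [Q(√203, √113):Q], so Q(γ) = Q(√203, √113).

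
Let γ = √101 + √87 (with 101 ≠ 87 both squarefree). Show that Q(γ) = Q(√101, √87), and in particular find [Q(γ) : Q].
[Q(γ) : Q] = 4 (equivalently, Q(γ) = Q(√101, √87))

Obviously Q(γ) ⊆ Q(√101, √87), and [Q(√101, √87):Q] = 4 (since 101, 87 are distinct squarefree integers > 1 with 8787 not a perfect square). To show equality we compute the minimal polynomial of γ. From γ = √101 + √87: γ^2 = 101 + 2√(8787) + 87 = 188 + 2√(8787), so γ^2 - 188 = 2√(8787); squaring, (γ^2 - 188)^2 = 4·8787, i.e. γ^4 - 376γ^2 + 35344 - 35148 = 0, i.e. γ^4 - 376γ^2 + 196 = 0. So γ is a root of x^4 - 376x^2 + 196. This polynomial is irreducible over Q: it has no rational root (each ±√101 ± √87 is irrational), and any factorization into two quadratics over Q would force √(8787) ∈ Q (pairing opposite roots) or √101, √87 ∈ Q (other pairings), all impossible. Hence [Q(γ):Q] = 4 = [Q(√101, √87):Q], so Q(γ) = Q(√101, √87).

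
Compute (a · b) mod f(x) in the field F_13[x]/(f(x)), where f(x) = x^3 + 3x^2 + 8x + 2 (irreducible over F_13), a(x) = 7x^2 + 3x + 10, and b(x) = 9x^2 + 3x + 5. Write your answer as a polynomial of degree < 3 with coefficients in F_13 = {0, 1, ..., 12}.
a · b ≡ x^2 + 7x + 7 (mod f(x))

Multiply in F_13[x]: a(x)·b(x) = (7x^2 + 3x + 10)·(9x^2 + 3x + 5) = 11x^4 + 9x^3 + 4x^2 + 6x + 11. This has degree ≥ 3, so divide by f(x) over F_13: 11x^4 + 9x^3 + 4x^2 + 6x + 11 = (11x + 2)·(x^3 + 3x^2 + 8x + 2) + (x^2 + 7x + 7). Hence a·b ≡ x^2 + 7x + 7 (mod f). (F_13[x]/(f) is a field with 13^3 = 2197 elements since f is irreducible of degree 3.)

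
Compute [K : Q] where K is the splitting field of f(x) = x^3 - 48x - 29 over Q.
[K : Q] = 6

By the rational root test, any rational root of the monic integer polynomial f(x) = x^3 - 48x - 29 must be an integer dividing the constant term -29, i.e. one of ±{1, 29}. Evaluating: f(1) = -76, f(-1) = 18, f(29) = 22968, f(-29) = -23026; none is 0, so f has no rational root and is therefore irreducible over Q (a cubic with no linear factor over a field is irreducible). For an irreducible cubic, the Galois group is A_3 or S_3 according as the discriminant disc(f) = -4a^3 - 27b^2 = -4·(-48)^3 - 27·(-29)^2 = 419661 is or is not a square in Q. Here disc(f) = 419661 is not a perfect square in Q, so the Galois group of f over Q is not contained in A_3 and must be all of S_3. The splitting field has degree |S_3| = 6 over Q, so [K : Q] = 6.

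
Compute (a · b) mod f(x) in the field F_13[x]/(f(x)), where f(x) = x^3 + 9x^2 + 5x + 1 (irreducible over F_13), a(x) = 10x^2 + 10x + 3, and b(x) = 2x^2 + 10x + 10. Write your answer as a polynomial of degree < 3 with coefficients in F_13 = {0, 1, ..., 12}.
a · b ≡ 9x^2 + 7x + 12 (mod f(x))

Multiply in F_13[x]: a(x)·b(x) = (10x^2 + 10x + 3)·(2x^2 + 10x + 10) = 7x^4 + 3x^3 + 11x^2 + 4. This has degree ≥ 3, so divide by f(x) over F_13: 7x^4 + 3x^3 + 11x^2 + 4 = (7x + 5)·(x^3 + 9x^2 + 5x + 1) + (9x^2 + 7x + 12). Hence a·b ≡ 9x^2 + 7x + 12 (mod f). (F_13[x]/(f) is a field with 13^3 = 2197 elements since f is irreducible of degree 3.)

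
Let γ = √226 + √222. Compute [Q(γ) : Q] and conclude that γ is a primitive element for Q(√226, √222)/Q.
[Q(γ) : Q] = 4 (equivalently, Q(γ) = Q(√226, √222))

Obviously Q(γ) ⊆ Q(√226, √222), and [Q(√226, √222):Q] = 4 (since 226, 222 are distinct squarefree integers > 1 with 50172 not a perfect square). To show equality we compute the minimal polynomial of γ. From γ = √226 + √222: γ^2 = 226 + 2√(50172) + 222 = 448 + 2√(50172), so γ^2 - 448 = 2√(50172); squaring, (γ^2 - 448)^2 = 4·50172, i.e. γ^4 - 896γ^2 + 200704 - 200688 = 0, i.e. γ^4 - 896γ^2 + 16 = 0. So γ is a root of x^4 - 896x^2 + 16. This polynomial is irreducible over Q: it has no rational root (each ±√226 ± √222 is irrational), and any factorization into two quadratics over Q would force √(50172) ∈ Q (pairing opposite roots) or √226, √222 ∈ Q (other pairings), all impossible. Hence [Q(γ):Q] = 4 = [Q(√226, √222):Q], so Q(γ) = Q(√226, √222).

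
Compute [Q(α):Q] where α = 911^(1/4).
[Q(α):Q] = 4

α is a root of x^4 - 911. By Eisenstein's criterion at the prime p = 911 (which divides the constant term 911 but p^2 = 829921 does not, since 911 is squarefree), x^4 - 911 is irreducible over Q. Hence [Q(α):Q] = 4.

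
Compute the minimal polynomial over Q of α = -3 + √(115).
m_α(x) = x^2 + 6x - 106

From α + 3 = √(115), squaring gives (α + 3)^2 = 115, i.e. α^2 + 6α + 9 = 115, so α^2 + 6α - 106 = 0. The discriminant of x^2 + 6x - 106 is (6)^2 - 4·(-106) = 36 + 424 = 460, and 4·(115) is not a perfect square in Q since 115 is squarefree and ≠ 1. Hence x^2 + 6x - 106 is irreducible over Q and is the minimal polynomial of α.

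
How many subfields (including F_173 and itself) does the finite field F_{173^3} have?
F_{173^3} has 2 subfields

The subfields of F_{p^n} are exactly the fields F_{p^d} for d | n (each is the fixed field of the unique index-d subgroup of Gal(F_{p^n}/F_p) ≅ Z/nZ). The divisors of n = 3 are {1, 3}, giving 2 subfields: F_{173^1}, F_{173^3}.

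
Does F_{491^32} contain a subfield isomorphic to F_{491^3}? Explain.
No: F_{491^3} is not a subfield of F_{491^32}

F_{p^m} embeds in F_{p^n} iff m | n. Here 3 ∤ 32 (since 32 = 10·3 + 2 with remainder 2 ≠ 0), so F_{491^3} is not a subfield of F_{491^32}. Equivalently: if it were, the tower law would give 3 = [F_{491^3}:F_491] dividing [F_{491^32}:F_491] = 32, contradiction.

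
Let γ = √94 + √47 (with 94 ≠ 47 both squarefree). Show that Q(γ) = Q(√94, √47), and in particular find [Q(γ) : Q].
[Q(γ) : Q] = 4 (equivalently, Q(γ) = Q(√94, √47))

Obviously Q(γ) ⊆ Q(√94, √47), and [Q(√94, √47):Q] = 4 (since 94, 47 are distinct squarefree integers > 1 with 4418 not a perfect square). To show equality we compute the minimal polynomial of γ. From γ = √94 + √47: γ^2 = 94 + 2√(4418) + 47 = 141 + 2√(4418), so γ^2 - 141 = 2√(4418); squaring, (γ^2 - 141)^2 = 4·4418, i.e. γ^4 - 282γ^2 + 19881 - 17672 = 0, i.e. γ^4 - 282γ^2 + 2209 = 0. So γ is a root of x^4 - 282x^2 + 2209. This polynomial is irreducible over Q: it has no rational root (each ±√94 ± √47 is irrational), and any factorization into two quadratics over Q would force √(4418) ∈ Q (pairing opposite roots) or √94, √47 ∈ Q (other pairings), all impossible. Hence [Q(γ):Q] = 4 = [Q(√94, √47):Q], so Q(γ) = Q(√94, √47).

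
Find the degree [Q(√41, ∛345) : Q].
[Q(√41, ∛345) : Q] = 6

Let L = Q(√41, ∛345). Since Q(√41) ⊂ L and [Q(√41):Q] = 2, the tower law gives 2 | [L:Q]. Likewise Q(∛345) ⊂ L with [Q(∛345):Q] = 3 (because 345 is not a perfect cube), so 3 | [L:Q]. As gcd(2,3) = 1, [L:Q] is divisible by 6. Conversely L is generated over Q by √41 and ∛345, so [L:Q] ≤ 2·3 = 6. Therefore [Q(√41, ∛345) : Q] = 6.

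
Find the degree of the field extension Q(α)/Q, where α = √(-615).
[Q(α):Q] = 2

[Q(α):Q] equals the degree of the minimal polynomial of α. Here α^2 = -615 and x^2 + 615 is irreducible (d = -615 is squarefree, ≠ 1, hence not a square), so deg(m_α) = 2. Thus [Q(α):Q] = 2.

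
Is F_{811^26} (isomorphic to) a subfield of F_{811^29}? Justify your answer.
No: F_{811^26} is not a subfield of F_{811^29}

F_{p^m} embeds in F_{p^n} iff m | n. Here 26 ∤ 29 (since 29 = 1·26 + 3 with remainder 3 ≠ 0), so F_{811^26} is not a subfield of F_{811^29}. Equivalently: if it were, the tower law would give 26 = [F_{811^26}:F_811] dividing [F_{811^29}:F_811] = 29, contradiction.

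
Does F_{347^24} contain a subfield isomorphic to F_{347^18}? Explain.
No: F_{347^18} is not a subfield of F_{347^24}

F_{p^m} embeds in F_{p^n} iff m | n. Here 18 ∤ 24 (since 24 = 1·18 + 6 with remainder 6 ≠ 0), so F_{347^18} is not a subfield of F_{347^24}. Equivalently: if it were, the tower law would give 18 = [F_{347^18}:F_347] dividing [F_{347^24}:F_347] = 24, contradiction.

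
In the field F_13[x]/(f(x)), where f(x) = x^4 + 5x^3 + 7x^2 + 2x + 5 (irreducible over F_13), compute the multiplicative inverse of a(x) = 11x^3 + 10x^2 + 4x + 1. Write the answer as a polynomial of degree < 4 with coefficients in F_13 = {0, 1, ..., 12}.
a(x)^(-1) ≡ 4x^3 + 3x^2 + 4x + 12 (mod f(x))

Since f is irreducible over F_13, F_13[x]/(f) is a field and a(x) ≠ 0 has an inverse. Apply the extended Euclidean algorithm to f(x) and a(x) in F_13[x]: f(x) = (6x + 8)·a(x) + (7x^2 + 3x + 10);  a(x) = (9x + 5)·(7x^2 + 3x + 10) + (3x + 3);  (7x^2 + 3x + 10) = (11x + 3)·(3x + 3) + (1). The last nonzero remainder is the constant 1 = gcd(f, a) in F_13. Back-substituting through the division chain expresses 1 = s(x)·a(x) + t(x)·f(x) with s(x) ≡ 4x^3 + 3x^2 + 4x + 12 (mod f), so a(x)^(-1) ≡ s(x) = 4x^3 + 3x^2 + 4x + 12 (mod f). Check: (11x^3 + 10x^2 + 4x + 1)·(4x^3 + 3x^2 + 4x + 12) = 5x^6 + 8x^5 + 12x^4 + 6x^3 + 9x^2 + 12 ≡ 1 (mod x^4 + 5x^3 + 7x^2 + 2x + 5).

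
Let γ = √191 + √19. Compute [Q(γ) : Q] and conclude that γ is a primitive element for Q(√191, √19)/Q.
[Q(γ) : Q] = 4 (equivalently, Q(γ) = Q(√191, √19))

Obviously Q(γ) ⊆ Q(√191, √19), and [Q(√191, √19):Q] = 4 (since 191, 19 are distinct squarefree integers > 1 with 3629 not a perfect square). To show equality we compute the minimal polynomial of γ. From γ = √191 + √19: γ^2 = 191 + 2√(3629) + 19 = 210 + 2√(3629), so γ^2 - 210 = 2√(3629); squaring, (γ^2 - 210)^2 = 4·3629, i.e. γ^4 - 420γ^2 + 44100 - 14516 = 0, i.e. γ^4 - 420γ^2 + 29584 = 0. So γ is a root of x^4 - 420x^2 + 29584. This polynomial is irreducible over Q: it has no rational root (each ±√191 ± √19 is irrational), and any factorization into two quadratics over Q would force √(3629) ∈ Q (pairing opposite roots) or √191, √19 ∈ Q (other pairings), all impossible. Hence [Q(γ):Q] = 4 = [Q(√191, √19):Q], so Q(γ) = Q(√191, √19).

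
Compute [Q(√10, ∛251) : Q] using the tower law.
[Q(√10, ∛251) : Q] = 6

Let L = Q(√10, ∛251). Since Q(√10) ⊂ L and [Q(√10):Q] = 2, the tower law gives 2 | [L:Q]. Likewise Q(∛251) ⊂ L with [Q(∛251):Q] = 3 (because 251 is not a perfect cube), so 3 | [L:Q]. As gcd(2,3) = 1, [L:Q] is divisible by 6. Conversely L is generated over Q by √10 and ∛251, so [L:Q] ≤ 2·3 = 6. Therefore [Q(√10, ∛251) : Q] = 6.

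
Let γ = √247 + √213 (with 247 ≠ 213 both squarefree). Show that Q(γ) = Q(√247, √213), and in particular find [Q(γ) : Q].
[Q(γ) : Q] = 4 (equivalently, Q(γ) = Q(√247, √213))

Obviously Q(γ) ⊆ Q(√247, √213), and [Q(√247, √213):Q] = 4 (since 247, 213 are distinct squarefree integers > 1 with 52611 not a perfect square). To show equality we compute the minimal polynomial of γ. From γ = √247 + √213: γ^2 = 247 + 2√(52611) + 213 = 460 + 2√(52611), so γ^2 - 460 = 2√(52611); squaring, (γ^2 - 460)^2 = 4·52611, i.e. γ^4 - 920γ^2 + 211600 - 210444 = 0, i.e. γ^4 - 920γ^2 + 1156 = 0. So γ is a root of x^4 - 920x^2 + 1156. This polynomial is irreducible over Q: it has no rational root (each ±√247 ± √213 is irrational), and any factorization into two quadratics over Q would force √(52611) ∈ Q (pairing opposite roots) or √247, √213 ∈ Q (other pairings), all impossible. Hence [Q(γ):Q] = 4 = [Q(√247, √213):Q], so Q(γ) = Q(√247, √213).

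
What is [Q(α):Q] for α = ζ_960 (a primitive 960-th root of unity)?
[Q(α):Q] = 256

The minimal polynomial of ζ_960 over Q is the 960-th cyclotomic polynomial Φ_960(x), which is irreducible over Q and has degree φ(960) = 256. Hence [Q(α):Q] = φ(960) = 256.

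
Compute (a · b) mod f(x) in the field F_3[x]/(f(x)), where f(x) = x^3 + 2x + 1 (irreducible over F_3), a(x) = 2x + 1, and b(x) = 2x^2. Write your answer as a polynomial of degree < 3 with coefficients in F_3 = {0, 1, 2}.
a · b ≡ 2x^2 + x + 2 (mod f(x))

Multiply in F_3[x]: a(x)·b(x) = (2x + 1)·(2x^2) = x^3 + 2x^2. This has degree ≥ 3, so divide by f(x) over F_3: x^3 + 2x^2 = (1)·(x^3 + 2x + 1) + (2x^2 + x + 2). Hence a·b ≡ 2x^2 + x + 2 (mod f). (F_3[x]/(f) is a field with 3^3 = 27 elements since f is irreducible of degree 3.)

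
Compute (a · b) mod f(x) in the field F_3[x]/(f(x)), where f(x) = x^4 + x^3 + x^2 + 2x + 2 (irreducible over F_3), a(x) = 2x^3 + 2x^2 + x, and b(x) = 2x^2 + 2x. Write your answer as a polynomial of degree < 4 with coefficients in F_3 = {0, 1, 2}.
a · b ≡ x^3 + 2x^2 + 2x + 1 (mod f(x))

Multiply in F_3[x]: a(x)·b(x) = (2x^3 + 2x^2 + x)·(2x^2 + 2x) = x^5 + 2x^4 + 2x^2. This has degree ≥ 4, so divide by f(x) over F_3: x^5 + 2x^4 + 2x^2 = (x + 1)·(x^4 + x^3 + x^2 + 2x + 2) + (x^3 + 2x^2 + 2x + 1). Hence a·b ≡ x^3 + 2x^2 + 2x + 1 (mod f). (F_3[x]/(f) is a field with 3^4 = 81 elements since f is irreducible of degree 4.)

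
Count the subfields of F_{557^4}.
F_{557^4} has 3 subfields

The subfields of F_{p^n} are exactly the fields F_{p^d} for d | n (each is the fixed field of the unique index-d subgroup of Gal(F_{p^n}/F_p) ≅ Z/nZ). The divisors of n = 4 are {1, 2, 4}, giving 3 subfields: F_{557^1}, F_{557^2}, F_{557^4}.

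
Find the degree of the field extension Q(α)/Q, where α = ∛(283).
[Q(α):Q] = 3

The minimal polynomial of α is x^3 - 283, irreducible over Q since 283 is not a perfect cube (so x^3 - 283 has no rational root). Hence [Q(α):Q] = deg(m_α) = 3.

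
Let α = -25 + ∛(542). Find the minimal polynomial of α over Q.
m_α(x) = x^3 + 75x^2 + 1875x + 15083

Set β = α + 25 = ∛(542), so β^3 = 542. Then (α + 25)^3 - 542 = 0, i.e. α is a root of g(x) = (x + 25)^3 - 542 = x^3 + 75x^2 + 1875x + 15083. Since g(x) = h(x + 25) where h(x) = x^3 - 542, and h is irreducible over Q (because 542 is not a perfect cube, so h has no rational root, and a monic cubic with no rational root is irreducible), g is also irreducible (irreducibility is preserved under the substitution x → x + 25). Hence m_α(x) = x^3 + 75x^2 + 1875x + 15083.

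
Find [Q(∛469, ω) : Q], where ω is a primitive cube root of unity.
[Q(∛469, ω) : Q] = 6

[Q(∛469):Q] = 3 (min poly x^3 - 469, irreducible since 469 is not a perfect cube). [Q(ω):Q] = 2 (min poly x^2 + x + 1). Since Q(∛469) ⊂ R and ω ∉ R, we have ω ∉ Q(∛469), so x^2 + x + 1 remains irreducible over Q(∛469) and [Q(∛469, ω) : Q(∛469)] = 2. By the tower law, [Q(∛469, ω) : Q] = 3 · 2 = 6. (In fact Q(∛469, ω) is the splitting field of x^3 - 469 over Q.)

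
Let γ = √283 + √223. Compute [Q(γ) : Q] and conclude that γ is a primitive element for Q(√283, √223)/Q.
[Q(γ) : Q] = 4 (equivalently, Q(γ) = Q(√283, √223))

Obviously Q(γ) ⊆ Q(√283, √223), and [Q(√283, √223):Q] = 4 (since 283, 223 are distinct squarefree integers > 1 with 63109 not a perfect square). To show equality we compute the minimal polynomial of γ. From γ = √283 + √223: γ^2 = 283 + 2√(63109) + 223 = 506 + 2√(63109), so γ^2 - 506 = 2√(63109); squaring, (γ^2 - 506)^2 = 4·63109, i.e. γ^4 - 1012γ^2 + 256036 - 252436 = 0, i.e. γ^4 - 1012γ^2 + 3600 = 0. So γ is a root of x^4 - 1012x^2 + 3600. This polynomial is irreducible over Q: it has no rational root (each ±√283 ± √223 is irrational), and any factorization into two quadratics over Q would force √(63109) ∈ Q (pairing opposite roots) or √283, √223 ∈ Q (other pairings), all impossible. Hence [Q(γ):Q] = 4 = [Q(√283, √223):Q], so Q(γ) = Q(√283, √223).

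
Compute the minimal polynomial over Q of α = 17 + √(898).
m_α(x) = x^2 - 34x - 609

From α - 17 = √(898), squaring gives (α - 17)^2 = 898, i.e. α^2 - 34α + 289 = 898, so α^2 - 34α - 609 = 0. The discriminant of x^2 - 34x - 609 is (-34)^2 - 4·(-609) = 1156 + 2436 = 3592, and 4·(898) is not a perfect square in Q since 898 is squarefree and ≠ 1. Hence x^2 - 34x - 609 is irreducible over Q and is the minimal polynomial of α.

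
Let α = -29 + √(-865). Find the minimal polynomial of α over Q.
m_α(x) = x^2 + 58x + 1706

From α + 29 = √(-865), squaring gives (α + 29)^2 = -865, i.e. α^2 + 58α + 841 = -865, so α^2 + 58α + 1706 = 0. The discriminant of x^2 + 58x + 1706 is (58)^2 - 4·(1706) = 3364 - 6824 = -3460, and 4·(-865) is not a perfect square in Q since -865 is squarefree and ≠ 1. Hence x^2 + 58x + 1706 is irreducible over Q and is the minimal polynomial of α.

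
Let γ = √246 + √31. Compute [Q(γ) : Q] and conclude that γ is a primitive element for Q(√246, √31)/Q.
[Q(γ) : Q] = 4 (equivalently, Q(γ) = Q(√246, √31))

Obviously Q(γ) ⊆ Q(√246, √31), and [Q(√246, √31):Q] = 4 (since 246, 31 are distinct squarefree integers > 1 with 7626 not a perfect square). To show equality we compute the minimal polynomial of γ. From γ = √246 + √31: γ^2 = 246 + 2√(7626) + 31 = 277 + 2√(7626), so γ^2 - 277 = 2√(7626); squaring, (γ^2 - 277)^2 = 4·7626, i.e. γ^4 - 554γ^2 + 76729 - 30504 = 0, i.e. γ^4 - 554γ^2 + 46225 = 0. So γ is a root of x^4 - 554x^2 + 46225. This polynomial is irreducible over Q: it has no rational root (each ±√246 ± √31 is irrational), and any factorization into two quadratics over Q would force √(7626) ∈ Q (pairing opposite roots) or √246, √31 ∈ Q (other pairings), all impossible. Hence [Q(γ):Q] = 4 = [Q(√246, √31):Q], so Q(γ) = Q(√246, √31).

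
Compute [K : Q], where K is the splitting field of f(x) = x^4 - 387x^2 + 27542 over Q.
[K : Q] = 4

Solving the quadratic in x^2: x^2 = (387 ± √(387^2 - 4·27542))/2 = (387 ± √39601)/2 = (387 ± 199)/2, giving x^2 = 293 or x^2 = 94. So f(x) = (x^2 - 293)(x^2 - 94) and the roots of f are ±√293, ±√94. Hence the splitting field is K = Q(√293, √94). Since 293 and 94 are distinct squarefree integers > 1, their product 27542 is not a perfect square, so √94 ∉ Q(√293). By the tower law [K:Q] = [Q(√293,√94):Q(√293)] · [Q(√293):Q] = 2 · 2 = 4.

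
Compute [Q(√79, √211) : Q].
[Q(√79, √211) : Q] = 4

[Q(√79):Q] = 2 (min poly x^2 - 79, irreducible since 79 is squarefree > 1). For the top step, suppose √211 ∈ Q(√79), say √211 = c + d√79 with c, d ∈ Q. Squaring: 211 = c^2 + 79d^2 + 2cd√79. Since √79 ∉ Q this forces 2cd = 0. If d = 0 then √211 = c ∈ Q, contradicting 211 squarefree > 1. If c = 0 then 211 = 79d^2, so 79·211 = (79d)^2 is a perfect square in Q — but 79·211 = 16669 is not a perfect square (since 79 and 211 are distinct squarefree integers). Contradiction. Hence √211 ∉ Q(√79), so x^2 - 211 stays irreducible over Q(√79) and [Q(√79, √211) : Q(√79)] = 2. By the tower law, [Q(√79, √211) : Q] = 2 · 2 = 4.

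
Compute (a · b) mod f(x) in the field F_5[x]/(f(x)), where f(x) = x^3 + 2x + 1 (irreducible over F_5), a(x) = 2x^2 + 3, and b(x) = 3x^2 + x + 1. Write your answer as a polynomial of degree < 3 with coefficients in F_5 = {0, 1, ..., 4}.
a · b ≡ 4x^2 + 3x + 1 (mod f(x))

Multiply in F_5[x]: a(x)·b(x) = (2x^2 + 3)·(3x^2 + x + 1) = x^4 + 2x^3 + x^2 + 3x + 3. This has degree ≥ 3, so divide by f(x) over F_5: x^4 + 2x^3 + x^2 + 3x + 3 = (x + 2)·(x^3 + 2x + 1) + (4x^2 + 3x + 1). Hence a·b ≡ 4x^2 + 3x + 1 (mod f). (F_5[x]/(f) is a field with 5^3 = 125 elements since f is irreducible of degree 3.)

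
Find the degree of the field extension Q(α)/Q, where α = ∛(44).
[Q(α):Q] = 3

The minimal polynomial of α is x^3 - 44, irreducible over Q since 44 is not a perfect cube (so x^3 - 44 has no rational root). Hence [Q(α):Q] = deg(m_α) = 3.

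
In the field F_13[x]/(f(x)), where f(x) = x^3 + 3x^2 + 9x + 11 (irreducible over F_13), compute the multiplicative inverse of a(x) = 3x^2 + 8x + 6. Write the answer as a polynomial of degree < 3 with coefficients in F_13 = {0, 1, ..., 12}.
a(x)^(-1) ≡ 8x^2 + 10x + 8 (mod f(x))

Since f is irreducible over F_13, F_13[x]/(f) is a field and a(x) ≠ 0 has an inverse. Apply the extended Euclidean algorithm to f(x) and a(x) in F_13[x]: f(x) = (9x + 3)·a(x) + (9x + 6);  a(x) = (9x + 5)·(9x + 6) + (2). The last nonzero remainder is the constant 2 = gcd(f, a) in F_13. Back-substituting through the division chain expresses 2 = s(x)·a(x) + t(x)·f(x) with s(x) ≡ 3x^2 + 7x + 3 (mod f), so (3x^2 + 7x + 3)·a(x) ≡ 2 (mod f). Multiplying by 2^(-1) ≡ 7 in F_13 gives a(x)^(-1) ≡ 7·(3x^2 + 7x + 3) ≡ 8x^2 + 10x + 8 (mod f). Check: (3x^2 + 8x + 6)·(8x^2 + 10x + 8) = 11x^4 + 3x^3 + 9x^2 + 7x + 9 ≡ 1 (mod x^3 + 3x^2 + 9x + 11).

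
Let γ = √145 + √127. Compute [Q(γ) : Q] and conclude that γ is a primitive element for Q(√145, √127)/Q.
[Q(γ) : Q] = 4 (equivalently, Q(γ) = Q(√145, √127))

Obviously Q(γ) ⊆ Q(√145, √127), and [Q(√145, √127):Q] = 4 (since 145, 127 are distinct squarefree integers > 1 with 18415 not a perfect square). To show equality we compute the minimal polynomial of γ. From γ = √145 + √127: γ^2 = 145 + 2√(18415) + 127 = 272 + 2√(18415), so γ^2 - 272 = 2√(18415); squaring, (γ^2 - 272)^2 = 4·18415, i.e. γ^4 - 544γ^2 + 73984 - 73660 = 0, i.e. γ^4 - 544γ^2 + 324 = 0. So γ is a root of x^4 - 544x^2 + 324. This polynomial is irreducible over Q: it has no rational root (each ±√145 ± √127 is irrational), and any factorization into two quadratics over Q would force √(18415) ∈ Q (pairing opposite roots) or √145, √127 ∈ Q (other pairings), all impossible. Hence [Q(γ):Q] = 4 = [Q(√145, √127):Q], so Q(γ) = Q(√145, √127).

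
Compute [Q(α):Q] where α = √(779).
[Q(α):Q] = 2

[Q(α):Q] equals the degree of the minimal polynomial of α. Here α^2 = 779 and x^2 - 779 is irreducible (d = 779 is squarefree, ≠ 1, hence not a square), so deg(m_α) = 2. Thus [Q(α):Q] = 2.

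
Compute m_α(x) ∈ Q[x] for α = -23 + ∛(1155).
m_α(x) = x^3 + 69x^2 + 1587x + 11012

Set β = α + 23 = ∛(1155), so β^3 = 1155. Then (α + 23)^3 - 1155 = 0, i.e. α is a root of g(x) = (x + 23)^3 - 1155 = x^3 + 69x^2 + 1587x + 11012. Since g(x) = h(x + 23) where h(x) = x^3 - 1155, and h is irreducible over Q (because 1155 is not a perfect cube, so h has no rational root, and a monic cubic with no rational root is irreducible), g is also irreducible (irreducibility is preserved under the substitution x → x + 23). Hence m_α(x) = x^3 + 69x^2 + 1587x + 11012.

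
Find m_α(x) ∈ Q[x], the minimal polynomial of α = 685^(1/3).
m_α(x) = x^3 - 685

α satisfies α^3 = 685, so x^3 - 685 annihilates α. By the rational root test, a rational root p/q (in lowest terms) of x^3 - 685 would satisfy p^3 = 685 q^3, forcing q = 1 and p^3 = 685; but 685 is not a perfect cube, contradiction. A monic cubic over Q with no rational root is irreducible (any nontrivial factorization would include a linear factor). Hence x^3 - 685 is the minimal polynomial of α, and in particular [Q(α):Q] = 3.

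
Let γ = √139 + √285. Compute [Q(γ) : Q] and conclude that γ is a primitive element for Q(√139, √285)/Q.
[Q(γ) : Q] = 4 (equivalently, Q(γ) = Q(√139, √285))

Obviously Q(γ) ⊆ Q(√139, √285), and [Q(√139, √285):Q] = 4 (since 139, 285 are distinct squarefree integers > 1 with 39615 not a perfect square). To show equality we compute the minimal polynomial of γ. From γ = √139 + √285: γ^2 = 139 + 2√(39615) + 285 = 424 + 2√(39615), so γ^2 - 424 = 2√(39615); squaring, (γ^2 - 424)^2 = 4·39615, i.e. γ^4 - 848γ^2 + 179776 - 158460 = 0, i.e. γ^4 - 848γ^2 + 21316 = 0. So γ is a root of x^4 - 848x^2 + 21316. This polynomial is irreducible over Q: it has no rational root (each ±√139 ± √285 is irrational), and any factorization into two quadratics over Q would force √(39615) ∈ Q (pairing opposite roots) or √139, √285 ∈ Q (other pairings), all impossible. Hence [Q(γ):Q] = 4 = [Q(√139, √285):Q], so Q(γ) = Q(√139, √285).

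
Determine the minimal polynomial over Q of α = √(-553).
m_α(x) = x^2 + 553

α satisfies α^2 + 553 = 0, so x^2 + 553 annihilates α. Since d = -553 is squarefree and ≠ 1, it is not a perfect square in Q, so x^2 + 553 has no rational root and is therefore irreducible over Q (a degree-2 polynomial over a field is irreducible iff it has no root). Hence m_α(x) = x^2 + 553.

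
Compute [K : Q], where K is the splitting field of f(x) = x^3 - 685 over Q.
[K : Q] = 6

The roots of x^3 - 685 are ∛685, ω∛685, ω^2∛685 where ω = e^(2πi/3) is a primitive cube root of unity, so K = Q(∛685, ω). Now [Q(∛685):Q] = 3 (since 685 is not a perfect cube, x^3 - 685 is irreducible) and [Q(ω):Q] = 2. Both 2 and 3 divide [K:Q], and [K:Q] ≤ 3·2 = 6, so [K:Q] = 6. (Equivalently: Q(∛685) ⊂ R but ω ∉ R, so [K : Q(∛685)] = 2.)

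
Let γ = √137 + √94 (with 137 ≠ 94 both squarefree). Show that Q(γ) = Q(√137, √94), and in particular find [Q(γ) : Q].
[Q(γ) : Q] = 4 (equivalently, Q(γ) = Q(√137, √94))

Obviously Q(γ) ⊆ Q(√137, √94), and [Q(√137, √94):Q] = 4 (since 137, 94 are distinct squarefree integers > 1 with 12878 not a perfect square). To show equality we compute the minimal polynomial of γ. From γ = √137 + √94: γ^2 = 137 + 2√(12878) + 94 = 231 + 2√(12878), so γ^2 - 231 = 2√(12878); squaring, (γ^2 - 231)^2 = 4·12878, i.e. γ^4 - 462γ^2 + 53361 - 51512 = 0, i.e. γ^4 - 462γ^2 + 1849 = 0. So γ is a root of x^4 - 462x^2 + 1849. This polynomial is irreducible over Q: it has no rational root (each ±√137 ± √94 is irrational), and any factorization into two quadratics over Q would force √(12878) ∈ Q (pairing opposite roots) or √137, √94 ∈ Q (other pairings), all impossible. Hence [Q(γ):Q] = 4 = [Q(√137, √94):Q], so Q(γ) = Q(√137, √94).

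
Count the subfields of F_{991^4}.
F_{991^4} has 3 subfields

The subfields of F_{p^n} are exactly the fields F_{p^d} for d | n (each is the fixed field of the unique index-d subgroup of Gal(F_{p^n}/F_p) ≅ Z/nZ). The divisors of n = 4 are {1, 2, 4}, giving 3 subfields: F_{991^1}, F_{991^2}, F_{991^4}.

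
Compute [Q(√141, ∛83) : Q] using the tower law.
[Q(√141, ∛83) : Q] = 6

Let L = Q(√141, ∛83). Since Q(√141) ⊂ L and [Q(√141):Q] = 2, the tower law gives 2 | [L:Q]. Likewise Q(∛83) ⊂ L with [Q(∛83):Q] = 3 (because 83 is not a perfect cube), so 3 | [L:Q]. As gcd(2,3) = 1, [L:Q] is divisible by 6. Conversely L is generated over Q by √141 and ∛83, so [L:Q] ≤ 2·3 = 6. Therefore [Q(√141, ∛83) : Q] = 6.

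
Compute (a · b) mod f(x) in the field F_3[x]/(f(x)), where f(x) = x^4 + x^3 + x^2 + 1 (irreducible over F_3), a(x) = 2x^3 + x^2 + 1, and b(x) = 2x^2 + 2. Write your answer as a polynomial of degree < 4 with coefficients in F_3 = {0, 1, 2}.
a · b ≡ 2x^3 + 2x + 1 (mod f(x))

Multiply in F_3[x]: a(x)·b(x) = (2x^3 + x^2 + 1)·(2x^2 + 2) = x^5 + 2x^4 + x^3 + x^2 + 2. This has degree ≥ 4, so divide by f(x) over F_3: x^5 + 2x^4 + x^3 + x^2 + 2 = (x + 1)·(x^4 + x^3 + x^2 + 1) + (2x^3 + 2x + 1). Hence a·b ≡ 2x^3 + 2x + 1 (mod f). (F_3[x]/(f) is a field with 3^4 = 81 elements since f is irreducible of degree 4.)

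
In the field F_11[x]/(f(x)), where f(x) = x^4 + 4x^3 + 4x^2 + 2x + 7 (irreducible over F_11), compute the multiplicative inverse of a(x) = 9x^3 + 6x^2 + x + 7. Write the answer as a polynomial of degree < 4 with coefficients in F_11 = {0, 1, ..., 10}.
a(x)^(-1) ≡ 5x^2 + 4x + 4 (mod f(x))

Since f is irreducible over F_11, F_11[x]/(f) is a field and a(x) ≠ 0 has an inverse. Apply the extended Euclidean algorithm to f(x) and a(x) in F_11[x]: f(x) = (5x + 2)·a(x) + (9x^2 + 9x + 4);  a(x) = (x + 7)·(9x^2 + 9x + 4) + (1). The last nonzero remainder is the constant 1 = gcd(f, a) in F_11. Back-substituting through the division chain expresses 1 = s(x)·a(x) + t(x)·f(x) with s(x) ≡ 5x^2 + 4x + 4 (mod f), so a(x)^(-1) ≡ s(x) = 5x^2 + 4x + 4 (mod f). Check: (9x^3 + 6x^2 + x + 7)·(5x^2 + 4x + 4) = x^5 + 10x^3 + 8x^2 + 10x + 6 ≡ 1 (mod x^4 + 4x^3 + 4x^2 + 2x + 7).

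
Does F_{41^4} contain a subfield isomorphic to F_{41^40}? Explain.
No: F_{41^40} is not a subfield of F_{41^4}

F_{p^m} embeds in F_{p^n} iff m | n. Here 40 ∤ 4 (since 4 = 0·40 + 4 with remainder 4 ≠ 0), so F_{41^40} is not a subfield of F_{41^4}. Equivalently: if it were, the tower law would give 40 = [F_{41^40}:F_41] dividing [F_{41^4}:F_41] = 4, contradiction.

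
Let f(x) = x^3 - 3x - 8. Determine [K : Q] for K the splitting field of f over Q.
[K : Q] = 6

By the rational root test, any rational root of the monic integer polynomial f(x) = x^3 - 3x - 8 must be an integer dividing the constant term -8, i.e. one of ±{1, 2, 4, 8}. Evaluating: f(1) = -10, f(-1) = -6, f(2) = -6, f(-2) = -10, f(4) = 44, f(-4) = -60, f(8) = 480, f(-8) = -496; none is 0, so f has no rational root and is therefore irreducible over Q (a cubic with no linear factor over a field is irreducible). For an irreducible cubic, the Galois group is A_3 or S_3 according as the discriminant disc(f) = -4a^3 - 27b^2 = -4·(-3)^3 - 27·(-8)^2 = -1620 is or is not a square in Q. Here disc(f) = -1620 is not a perfect square in Q, so the Galois group of f over Q is not contained in A_3 and must be all of S_3. The splitting field has degree |S_3| = 6 over Q, so [K : Q] = 6.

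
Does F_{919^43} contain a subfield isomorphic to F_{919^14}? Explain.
No: F_{919^14} is not a subfield of F_{919^43}

F_{p^m} embeds in F_{p^n} iff m | n. Here 14 ∤ 43 (since 43 = 3·14 + 1 with remainder 1 ≠ 0), so F_{919^14} is not a subfield of F_{919^43}. Equivalently: if it were, the tower law would give 14 = [F_{919^14}:F_919] dividing [F_{919^43}:F_919] = 43, contradiction.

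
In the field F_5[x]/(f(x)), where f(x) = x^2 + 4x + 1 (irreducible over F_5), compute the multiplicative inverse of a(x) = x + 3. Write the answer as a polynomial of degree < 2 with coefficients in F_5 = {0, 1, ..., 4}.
a(x)^(-1) ≡ 3x + 3 (mod f(x))

Since f is irreducible over F_5, F_5[x]/(f) is a field and a(x) ≠ 0 has an inverse. Apply the extended Euclidean algorithm to f(x) and a(x) in F_5[x]: f(x) = (x + 1)·a(x) + (3). The last nonzero remainder is the constant 3 = gcd(f, a) in F_5. Back-substituting through the division chain expresses 3 = s(x)·a(x) + t(x)·f(x) with s(x) ≡ 4x + 4 (mod f), so (4x + 4)·a(x) ≡ 3 (mod f). Multiplying by 3^(-1) ≡ 2 in F_5 gives a(x)^(-1) ≡ 2·(4x + 4) ≡ 3x + 3 (mod f). Check: (x + 3)·(3x + 3) = 3x^2 + 2x + 4 ≡ 1 (mod x^2 + 4x + 1).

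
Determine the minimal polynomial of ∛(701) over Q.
m_α(x) = x^3 - 701

α satisfies α^3 = 701, so x^3 - 701 annihilates α. By the rational root test, a rational root p/q (in lowest terms) of x^3 - 701 would satisfy p^3 = 701 q^3, forcing q = 1 and p^3 = 701; but 701 is not a perfect cube, contradiction. A monic cubic over Q with no rational root is irreducible (any nontrivial factorization would include a linear factor). Hence x^3 - 701 is the minimal polynomial of α, and in particular [Q(α):Q] = 3.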